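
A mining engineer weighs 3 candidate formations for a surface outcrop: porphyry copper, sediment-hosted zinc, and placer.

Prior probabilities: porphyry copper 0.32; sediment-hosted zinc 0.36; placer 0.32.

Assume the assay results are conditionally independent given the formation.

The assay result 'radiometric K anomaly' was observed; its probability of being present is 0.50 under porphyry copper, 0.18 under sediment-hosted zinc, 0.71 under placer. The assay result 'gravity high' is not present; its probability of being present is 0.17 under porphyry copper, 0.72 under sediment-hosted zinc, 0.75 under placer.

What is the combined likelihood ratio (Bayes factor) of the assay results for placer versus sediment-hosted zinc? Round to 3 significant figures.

The Bayes factor is the ratio of the joint likelihoods of the assay result pattern under the two hypotheses (using 1 − P(present | H) for each absent assay result).
  placer: 0.71 × (1 − 0.75) = 0.1775
  sediment-hosted zinc: 0.18 × (1 − 0.72) = 0.0504
Bayes factor = 0.1775 / 0.0504 ≈ 3.52

3.52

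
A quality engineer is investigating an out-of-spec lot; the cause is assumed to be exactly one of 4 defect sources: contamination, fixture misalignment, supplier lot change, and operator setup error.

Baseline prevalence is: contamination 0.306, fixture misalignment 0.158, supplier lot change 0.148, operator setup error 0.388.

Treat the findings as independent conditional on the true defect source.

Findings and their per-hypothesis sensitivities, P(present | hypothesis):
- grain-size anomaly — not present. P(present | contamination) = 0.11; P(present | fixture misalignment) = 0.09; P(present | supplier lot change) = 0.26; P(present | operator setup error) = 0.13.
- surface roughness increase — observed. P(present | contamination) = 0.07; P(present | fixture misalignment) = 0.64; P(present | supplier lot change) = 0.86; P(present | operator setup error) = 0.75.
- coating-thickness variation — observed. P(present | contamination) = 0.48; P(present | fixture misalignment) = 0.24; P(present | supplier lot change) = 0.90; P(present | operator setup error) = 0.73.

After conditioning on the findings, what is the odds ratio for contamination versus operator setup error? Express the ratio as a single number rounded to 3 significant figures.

The normalizing constant cancels in an odds ratio, so compute prior × likelihood for the two hypotheses only (using 1 − P(present | H) for each absent finding):
  contamination: 0.306 × (1 − 0.11) × 0.07 × 0.48 = 0.0091506
  operator setup error: 0.388 × (1 − 0.13) × 0.75 × 0.73 = 0.18481
Odds(contamination : operator setup error) = 0.0091506 / 0.18481 ≈ 0.0495.

0.0495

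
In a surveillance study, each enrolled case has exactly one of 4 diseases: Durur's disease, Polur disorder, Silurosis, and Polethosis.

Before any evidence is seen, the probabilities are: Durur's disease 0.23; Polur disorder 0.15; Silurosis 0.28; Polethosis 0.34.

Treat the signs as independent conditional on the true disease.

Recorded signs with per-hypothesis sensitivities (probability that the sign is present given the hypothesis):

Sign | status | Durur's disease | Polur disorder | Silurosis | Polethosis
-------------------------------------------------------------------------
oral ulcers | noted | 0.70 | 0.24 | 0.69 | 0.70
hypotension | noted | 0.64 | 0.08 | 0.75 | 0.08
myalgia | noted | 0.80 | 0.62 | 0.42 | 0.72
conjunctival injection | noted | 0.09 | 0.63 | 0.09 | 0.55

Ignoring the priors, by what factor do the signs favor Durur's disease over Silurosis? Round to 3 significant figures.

Joint likelihood of the sign pattern under each hypothesis:
  Durur's disease: 0.70 × 0.64 × 0.80 × 0.09 = 0.032256
  Silurosis: 0.69 × 0.75 × 0.42 × 0.09 = 0.019561
Bayes factor = 0.032256 / 0.019561 ≈ 1.65

1.65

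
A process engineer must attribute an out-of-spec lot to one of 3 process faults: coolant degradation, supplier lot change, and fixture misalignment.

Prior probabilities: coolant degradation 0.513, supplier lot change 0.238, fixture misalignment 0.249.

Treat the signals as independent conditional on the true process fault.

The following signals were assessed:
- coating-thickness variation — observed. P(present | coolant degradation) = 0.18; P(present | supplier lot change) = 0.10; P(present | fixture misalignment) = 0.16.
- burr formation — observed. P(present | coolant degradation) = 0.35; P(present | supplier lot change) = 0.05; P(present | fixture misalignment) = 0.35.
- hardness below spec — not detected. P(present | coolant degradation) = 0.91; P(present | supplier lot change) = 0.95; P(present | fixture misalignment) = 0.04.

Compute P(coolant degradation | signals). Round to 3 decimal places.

Multiply each prior by the joint likelihood of the signal pattern (using 1 − P(present | H) for each absent signal):
  coolant degradation: 0.513 × 0.18 × 0.35 × (1 − 0.91) = 0.0029087
  supplier lot change: 0.238 × 0.10 × 0.05 × (1 − 0.95) = 5.95e-05
  fixture misalignment: 0.249 × 0.16 × 0.35 × (1 − 0.04) = 0.013386
The unnormalized weights sum to 0.016354.
P(coolant degradation | evidence) = 0.0029087 / 0.016354 ≈ 0.178.

0.178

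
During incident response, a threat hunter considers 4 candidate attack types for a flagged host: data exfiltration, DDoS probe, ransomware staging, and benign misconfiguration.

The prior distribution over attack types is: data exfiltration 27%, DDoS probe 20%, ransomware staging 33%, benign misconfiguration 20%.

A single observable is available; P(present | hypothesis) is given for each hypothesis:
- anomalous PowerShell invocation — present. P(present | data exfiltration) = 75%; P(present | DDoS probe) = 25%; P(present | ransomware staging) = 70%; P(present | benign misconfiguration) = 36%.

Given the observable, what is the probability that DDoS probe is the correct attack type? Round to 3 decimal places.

By Bayes' rule, the unnormalized weight for each hypothesis is prior × likelihood:
  data exfiltration: 0.27 × 0.75 = 0.2025
  DDoS probe: 0.20 × 0.25 = 0.05
  ransomware staging: 0.33 × 0.70 = 0.231
  benign misconfiguration: 0.20 × 0.36 = 0.072
Marginal likelihood of the evidence = 0.5555.
P(DDoS probe | evidence) = 0.05 / 0.5555 ≈ 0.090.

0.090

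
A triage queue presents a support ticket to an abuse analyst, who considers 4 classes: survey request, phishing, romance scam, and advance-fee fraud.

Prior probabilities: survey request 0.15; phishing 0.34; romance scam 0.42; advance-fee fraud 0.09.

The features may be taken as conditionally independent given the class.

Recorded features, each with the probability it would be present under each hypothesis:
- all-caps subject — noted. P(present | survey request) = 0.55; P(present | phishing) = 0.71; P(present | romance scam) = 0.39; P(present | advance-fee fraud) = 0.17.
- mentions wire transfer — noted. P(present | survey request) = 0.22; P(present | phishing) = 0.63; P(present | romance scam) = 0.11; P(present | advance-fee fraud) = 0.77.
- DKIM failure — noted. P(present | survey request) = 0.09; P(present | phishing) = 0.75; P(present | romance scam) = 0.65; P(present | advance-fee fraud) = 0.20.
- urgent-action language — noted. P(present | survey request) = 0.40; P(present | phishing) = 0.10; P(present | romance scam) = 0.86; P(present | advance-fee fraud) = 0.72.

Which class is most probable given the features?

phishing

For each hypothesis, the unnormalized posterior weight is prior × product of the feature likelihoods:
  survey request: 0.15 × 0.55 × 0.22 × 0.09 × 0.40 = 0.0006534
  phishing: 0.34 × 0.71 × 0.63 × 0.75 × 0.10 = 0.011406
  romance scam: 0.42 × 0.39 × 0.11 × 0.65 × 0.86 = 0.010072
  advance-fee fraud: 0.09 × 0.17 × 0.77 × 0.20 × 0.72 = 0.0016965
The unnormalized weights sum to 0.023828.
P(survey request | evidence) ≈ 0.0006534 / 0.023828 ≈ 0.027
P(phishing | evidence) ≈ 0.011406 / 0.023828 ≈ 0.479
P(romance scam | evidence) ≈ 0.010072 / 0.023828 ≈ 0.423
P(advance-fee fraud | evidence) ≈ 0.0016965 / 0.023828 ≈ 0.071
The largest is 0.479, so phishing is most probable.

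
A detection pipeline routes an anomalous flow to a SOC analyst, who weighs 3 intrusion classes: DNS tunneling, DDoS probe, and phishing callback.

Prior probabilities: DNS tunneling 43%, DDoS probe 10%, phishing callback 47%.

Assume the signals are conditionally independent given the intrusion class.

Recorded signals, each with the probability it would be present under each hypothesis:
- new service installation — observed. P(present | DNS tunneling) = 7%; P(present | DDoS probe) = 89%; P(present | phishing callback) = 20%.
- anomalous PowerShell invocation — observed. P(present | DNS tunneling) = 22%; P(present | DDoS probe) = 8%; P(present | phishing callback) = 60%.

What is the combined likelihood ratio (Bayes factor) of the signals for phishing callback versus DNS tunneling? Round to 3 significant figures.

7.79

Take the product of per-signal likelihoods under each hypothesis, then divide.
  phishing callback: 0.20 × 0.60 = 0.12
  DNS tunneling: 0.07 × 0.22 = 0.0154
Bayes factor = 0.12 / 0.0154 ≈ 7.79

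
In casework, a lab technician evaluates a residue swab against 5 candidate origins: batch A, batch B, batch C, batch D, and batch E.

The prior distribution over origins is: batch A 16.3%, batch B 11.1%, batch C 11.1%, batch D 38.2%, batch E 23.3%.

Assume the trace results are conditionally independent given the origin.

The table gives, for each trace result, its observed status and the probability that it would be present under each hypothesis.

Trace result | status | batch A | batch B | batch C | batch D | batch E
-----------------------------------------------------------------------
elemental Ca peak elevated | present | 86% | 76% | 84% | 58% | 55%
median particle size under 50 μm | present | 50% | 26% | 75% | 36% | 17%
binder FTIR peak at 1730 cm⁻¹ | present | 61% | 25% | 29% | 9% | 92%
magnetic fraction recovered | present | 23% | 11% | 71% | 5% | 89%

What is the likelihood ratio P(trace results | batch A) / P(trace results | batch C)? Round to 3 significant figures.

0.465

Take the product of per-trace result likelihoods under each hypothesis, then divide.
  batch A: 0.86 × 0.50 × 0.61 × 0.23 = 0.060329
  batch C: 0.84 × 0.75 × 0.29 × 0.71 = 0.12972
Bayes factor = 0.060329 / 0.12972 ≈ 0.465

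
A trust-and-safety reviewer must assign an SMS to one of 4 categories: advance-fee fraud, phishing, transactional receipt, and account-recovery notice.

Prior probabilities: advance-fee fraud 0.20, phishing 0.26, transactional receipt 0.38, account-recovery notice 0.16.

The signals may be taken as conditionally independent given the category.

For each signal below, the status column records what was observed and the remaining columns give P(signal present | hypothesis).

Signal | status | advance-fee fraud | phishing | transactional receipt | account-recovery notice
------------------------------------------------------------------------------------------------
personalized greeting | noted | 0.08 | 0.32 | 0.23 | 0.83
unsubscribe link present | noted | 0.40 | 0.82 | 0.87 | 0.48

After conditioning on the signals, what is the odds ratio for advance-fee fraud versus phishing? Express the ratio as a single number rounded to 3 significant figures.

Unnormalized posterior weight (prior times the signal likelihoods) for each of the two hypotheses:
  advance-fee fraud: 0.20 × 0.08 × 0.40 = 0.0064
  phishing: 0.26 × 0.32 × 0.82 = 0.068224
Posterior odds = 0.0064 / 0.068224 ≈ 0.0938.

0.0938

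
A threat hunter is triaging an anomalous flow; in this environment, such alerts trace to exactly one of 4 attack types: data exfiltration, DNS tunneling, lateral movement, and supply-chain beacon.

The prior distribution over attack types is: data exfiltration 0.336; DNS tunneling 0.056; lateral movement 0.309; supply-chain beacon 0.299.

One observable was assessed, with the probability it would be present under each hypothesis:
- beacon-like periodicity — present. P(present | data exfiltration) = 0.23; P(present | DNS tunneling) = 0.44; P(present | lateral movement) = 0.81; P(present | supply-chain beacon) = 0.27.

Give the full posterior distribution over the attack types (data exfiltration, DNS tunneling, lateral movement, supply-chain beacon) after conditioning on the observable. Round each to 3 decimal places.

By Bayes' rule, the unnormalized weight for each hypothesis is prior × likelihood:
  data exfiltration: 0.336 × 0.23 = 0.07728
  DNS tunneling: 0.056 × 0.44 = 0.02464
  lateral movement: 0.309 × 0.81 = 0.25029
  supply-chain beacon: 0.299 × 0.27 = 0.08073
Marginal likelihood of the evidence = 0.43294.
P(data exfiltration | evidence) = 0.07728 / 0.43294 ≈ 0.179
P(DNS tunneling | evidence) = 0.02464 / 0.43294 ≈ 0.057
P(lateral movement | evidence) = 0.25029 / 0.43294 ≈ 0.578
P(supply-chain beacon | evidence) = 0.08073 / 0.43294 ≈ 0.186

0.179, 0.057, 0.578, 0.186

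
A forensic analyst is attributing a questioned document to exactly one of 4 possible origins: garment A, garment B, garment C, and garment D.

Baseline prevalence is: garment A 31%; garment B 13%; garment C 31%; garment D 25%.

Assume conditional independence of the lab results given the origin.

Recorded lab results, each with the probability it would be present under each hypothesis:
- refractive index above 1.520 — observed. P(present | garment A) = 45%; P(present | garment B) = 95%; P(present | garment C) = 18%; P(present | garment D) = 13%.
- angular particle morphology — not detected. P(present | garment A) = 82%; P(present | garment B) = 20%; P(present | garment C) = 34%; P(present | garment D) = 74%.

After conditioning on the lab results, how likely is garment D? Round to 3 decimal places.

0.050

For each hypothesis, the unnormalized posterior weight is prior × product of the lab result likelihoods (using 1 − P(present | H) for each absent lab result):
  garment A: 0.31 × 0.45 × (1 − 0.82) = 0.02511
  garment B: 0.13 × 0.95 × (1 − 0.20) = 0.0988
  garment C: 0.31 × 0.18 × (1 − 0.34) = 0.036828
  garment D: 0.25 × 0.13 × (1 − 0.74) = 0.00845
The unnormalized weights sum to 0.16919.
P(garment D | evidence) = 0.00845 / 0.16919 ≈ 0.050.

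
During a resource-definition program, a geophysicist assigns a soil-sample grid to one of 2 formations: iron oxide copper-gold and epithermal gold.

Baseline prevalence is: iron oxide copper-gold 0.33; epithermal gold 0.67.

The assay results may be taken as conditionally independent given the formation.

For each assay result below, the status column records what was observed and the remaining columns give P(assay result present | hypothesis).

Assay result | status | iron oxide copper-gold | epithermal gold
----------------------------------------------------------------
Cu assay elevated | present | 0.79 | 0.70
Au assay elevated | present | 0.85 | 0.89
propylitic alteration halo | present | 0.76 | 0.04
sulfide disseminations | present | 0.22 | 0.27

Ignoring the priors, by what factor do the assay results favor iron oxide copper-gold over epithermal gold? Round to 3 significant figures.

The Bayes factor is the ratio of the joint likelihoods of the assay result pattern under the two hypotheses.
  iron oxide copper-gold: 0.79 × 0.85 × 0.76 × 0.22 = 0.11227
  epithermal gold: 0.70 × 0.89 × 0.04 × 0.27 = 0.0067284
Bayes factor = 0.11227 / 0.0067284 ≈ 16.7

16.7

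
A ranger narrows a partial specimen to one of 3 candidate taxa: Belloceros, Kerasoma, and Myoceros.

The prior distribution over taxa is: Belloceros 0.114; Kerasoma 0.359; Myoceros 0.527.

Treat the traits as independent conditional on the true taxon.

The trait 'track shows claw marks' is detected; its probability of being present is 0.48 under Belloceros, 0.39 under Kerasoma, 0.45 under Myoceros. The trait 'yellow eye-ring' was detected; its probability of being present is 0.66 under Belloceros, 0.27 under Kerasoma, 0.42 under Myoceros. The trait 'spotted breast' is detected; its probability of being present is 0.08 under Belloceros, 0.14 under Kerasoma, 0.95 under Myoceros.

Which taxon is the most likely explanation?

For each hypothesis, the unnormalized posterior weight is prior × product of the trait likelihoods:
  Belloceros: 0.114 × 0.48 × 0.66 × 0.08 = 0.0028892
  Kerasoma: 0.359 × 0.39 × 0.27 × 0.14 = 0.0052924
  Myoceros: 0.527 × 0.45 × 0.42 × 0.95 = 0.094623
The unnormalized weights sum to 0.1028.
P(Belloceros | evidence) ≈ 0.0028892 / 0.1028 ≈ 0.028
P(Kerasoma | evidence) ≈ 0.0052924 / 0.1028 ≈ 0.051
P(Myoceros | evidence) ≈ 0.094623 / 0.1028 ≈ 0.920
The largest is 0.920, so Myoceros is most probable.

Myoceros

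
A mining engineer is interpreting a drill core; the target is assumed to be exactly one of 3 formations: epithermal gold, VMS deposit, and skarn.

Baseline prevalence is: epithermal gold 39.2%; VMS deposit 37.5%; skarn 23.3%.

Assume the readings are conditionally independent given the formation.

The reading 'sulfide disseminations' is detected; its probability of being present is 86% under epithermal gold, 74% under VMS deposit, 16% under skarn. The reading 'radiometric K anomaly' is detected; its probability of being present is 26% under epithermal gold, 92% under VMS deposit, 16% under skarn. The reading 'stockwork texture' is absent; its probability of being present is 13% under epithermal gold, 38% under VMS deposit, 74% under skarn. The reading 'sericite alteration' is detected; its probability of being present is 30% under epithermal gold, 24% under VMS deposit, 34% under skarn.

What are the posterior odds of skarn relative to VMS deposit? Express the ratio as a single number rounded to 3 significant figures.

0.0139

Unnormalized posterior weight (prior times the reading likelihoods) for each of the two hypotheses (using 1 − P(present | H) for each absent reading):
  skarn: 0.233 × 0.16 × 0.16 × (1 − 0.74) × 0.34 = 0.00052729
  VMS deposit: 0.375 × 0.74 × 0.92 × (1 − 0.38) × 0.24 = 0.037989
Odds(skarn : VMS deposit) = 0.00052729 / 0.037989 ≈ 0.0139.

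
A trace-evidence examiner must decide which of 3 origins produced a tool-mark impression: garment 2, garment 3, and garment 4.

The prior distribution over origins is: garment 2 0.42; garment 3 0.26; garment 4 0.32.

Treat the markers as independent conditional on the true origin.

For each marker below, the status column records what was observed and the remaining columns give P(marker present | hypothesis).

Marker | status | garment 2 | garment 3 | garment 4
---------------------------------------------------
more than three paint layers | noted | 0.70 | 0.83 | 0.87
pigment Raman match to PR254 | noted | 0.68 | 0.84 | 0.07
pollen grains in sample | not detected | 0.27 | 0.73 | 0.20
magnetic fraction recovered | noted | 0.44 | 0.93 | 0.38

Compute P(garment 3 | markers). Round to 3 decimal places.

By Bayes' rule with conditional independence, the unnormalized weight for each hypothesis is prior × ∏ likelihoods (using 1 − P(present | H) for each absent marker):
  garment 2: 0.42 × 0.70 × 0.68 × (1 − 0.27) × 0.44 = 0.064214
  garment 3: 0.26 × 0.83 × 0.84 × (1 − 0.73) × 0.93 = 0.045517
  garment 4: 0.32 × 0.87 × 0.07 × (1 − 0.20) × 0.38 = 0.0059244
The unnormalized weights sum to 0.11566.
P(garment 3 | evidence) = 0.045517 / 0.11566 ≈ 0.394.

0.394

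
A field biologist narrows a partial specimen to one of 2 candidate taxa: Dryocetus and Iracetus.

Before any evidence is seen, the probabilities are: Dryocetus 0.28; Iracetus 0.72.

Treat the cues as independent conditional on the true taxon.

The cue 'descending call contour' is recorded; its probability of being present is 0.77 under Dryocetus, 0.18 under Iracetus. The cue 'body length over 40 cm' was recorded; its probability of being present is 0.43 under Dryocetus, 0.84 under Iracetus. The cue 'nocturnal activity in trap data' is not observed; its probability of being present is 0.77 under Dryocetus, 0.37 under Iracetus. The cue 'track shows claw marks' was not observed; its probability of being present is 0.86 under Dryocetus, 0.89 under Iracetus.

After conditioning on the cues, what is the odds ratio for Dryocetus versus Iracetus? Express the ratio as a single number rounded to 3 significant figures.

The normalizing constant cancels in an odds ratio, so compute prior × likelihood for the two hypotheses only (using 1 − P(present | H) for each absent cue):
  Dryocetus: 0.28 × 0.77 × 0.43 × (1 − 0.77) × (1 − 0.86) = 0.0029852
  Iracetus: 0.72 × 0.18 × 0.84 × (1 − 0.37) × (1 − 0.89) = 0.0075443
Posterior odds = 0.0029852 / 0.0075443 ≈ 0.396.

0.396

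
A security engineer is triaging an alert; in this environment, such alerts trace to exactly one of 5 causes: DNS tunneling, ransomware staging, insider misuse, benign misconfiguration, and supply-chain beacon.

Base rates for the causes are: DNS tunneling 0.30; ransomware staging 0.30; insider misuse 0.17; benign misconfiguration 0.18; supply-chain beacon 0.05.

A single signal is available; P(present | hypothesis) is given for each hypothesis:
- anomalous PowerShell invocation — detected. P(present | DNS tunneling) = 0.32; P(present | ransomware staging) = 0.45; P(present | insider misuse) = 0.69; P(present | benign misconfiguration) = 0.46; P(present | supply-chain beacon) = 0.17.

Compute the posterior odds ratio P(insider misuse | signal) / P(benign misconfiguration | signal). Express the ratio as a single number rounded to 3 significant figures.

Posterior odds equal prior odds times the likelihood ratio; only the two competing hypotheses matter.
  insider misuse: 0.17 × 0.69 = 0.1173
  benign misconfiguration: 0.18 × 0.46 = 0.0828
Odds(insider misuse : benign misconfiguration) = 0.1173 / 0.0828 ≈ 1.42.

1.42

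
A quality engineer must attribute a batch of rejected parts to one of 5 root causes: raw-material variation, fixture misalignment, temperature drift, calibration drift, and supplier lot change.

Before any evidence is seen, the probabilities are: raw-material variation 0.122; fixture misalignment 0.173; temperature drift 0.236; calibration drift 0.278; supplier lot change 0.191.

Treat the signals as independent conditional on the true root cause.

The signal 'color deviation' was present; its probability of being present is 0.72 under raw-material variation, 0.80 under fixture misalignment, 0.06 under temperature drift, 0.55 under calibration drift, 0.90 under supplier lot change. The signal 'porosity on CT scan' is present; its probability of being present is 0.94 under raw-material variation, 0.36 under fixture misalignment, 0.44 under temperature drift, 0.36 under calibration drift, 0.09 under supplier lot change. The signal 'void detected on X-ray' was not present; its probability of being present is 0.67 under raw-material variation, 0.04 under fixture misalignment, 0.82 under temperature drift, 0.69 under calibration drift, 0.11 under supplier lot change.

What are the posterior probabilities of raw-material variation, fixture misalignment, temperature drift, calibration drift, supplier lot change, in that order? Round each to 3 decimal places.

Multiply each prior by the joint likelihood of the signal pattern (using 1 − P(present | H) for each absent signal):
  raw-material variation: 0.122 × 0.72 × 0.94 × (1 − 0.67) = 0.027248
  fixture misalignment: 0.173 × 0.80 × 0.36 × (1 − 0.04) = 0.047831
  temperature drift: 0.236 × 0.06 × 0.44 × (1 − 0.82) = 0.0011215
  calibration drift: 0.278 × 0.55 × 0.36 × (1 − 0.69) = 0.017064
  supplier lot change: 0.191 × 0.90 × 0.09 × (1 − 0.11) = 0.013769
The unnormalized weights sum to 0.10703.
P(raw-material variation | evidence) = 0.027248 / 0.10703 ≈ 0.255
P(fixture misalignment | evidence) = 0.047831 / 0.10703 ≈ 0.447
P(temperature drift | evidence) = 0.0011215 / 0.10703 ≈ 0.010
P(calibration drift | evidence) = 0.017064 / 0.10703 ≈ 0.159
P(supplier lot change | evidence) = 0.013769 / 0.10703 ≈ 0.129

0.255, 0.447, 0.010, 0.159, 0.129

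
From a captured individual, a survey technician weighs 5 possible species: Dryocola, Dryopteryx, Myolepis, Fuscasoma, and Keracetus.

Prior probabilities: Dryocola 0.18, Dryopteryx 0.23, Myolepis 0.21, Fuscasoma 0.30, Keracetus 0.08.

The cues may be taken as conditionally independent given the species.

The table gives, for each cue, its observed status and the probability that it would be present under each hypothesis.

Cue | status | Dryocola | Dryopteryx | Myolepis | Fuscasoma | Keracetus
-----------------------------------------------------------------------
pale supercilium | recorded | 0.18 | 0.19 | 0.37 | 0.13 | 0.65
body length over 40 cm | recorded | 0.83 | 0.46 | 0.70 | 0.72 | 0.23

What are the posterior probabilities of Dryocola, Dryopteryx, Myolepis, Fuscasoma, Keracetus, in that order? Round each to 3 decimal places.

For each hypothesis, the unnormalized posterior weight is prior × product of the cue likelihoods:
  Dryocola: 0.18 × 0.18 × 0.83 = 0.026892
  Dryopteryx: 0.23 × 0.19 × 0.46 = 0.020102
  Myolepis: 0.21 × 0.37 × 0.70 = 0.05439
  Fuscasoma: 0.30 × 0.13 × 0.72 = 0.02808
  Keracetus: 0.08 × 0.65 × 0.23 = 0.01196
Normalizing constant Z = 0.026892 + 0.020102 + 0.05439 + 0.02808 + 0.01196 = 0.14142.
P(Dryocola | evidence) = 0.026892 / 0.14142 ≈ 0.190
P(Dryopteryx | evidence) = 0.020102 / 0.14142 ≈ 0.142
P(Myolepis | evidence) = 0.05439 / 0.14142 ≈ 0.385
P(Fuscasoma | evidence) = 0.02808 / 0.14142 ≈ 0.199
P(Keracetus | evidence) = 0.01196 / 0.14142 ≈ 0.085

0.190, 0.142, 0.385, 0.199, 0.085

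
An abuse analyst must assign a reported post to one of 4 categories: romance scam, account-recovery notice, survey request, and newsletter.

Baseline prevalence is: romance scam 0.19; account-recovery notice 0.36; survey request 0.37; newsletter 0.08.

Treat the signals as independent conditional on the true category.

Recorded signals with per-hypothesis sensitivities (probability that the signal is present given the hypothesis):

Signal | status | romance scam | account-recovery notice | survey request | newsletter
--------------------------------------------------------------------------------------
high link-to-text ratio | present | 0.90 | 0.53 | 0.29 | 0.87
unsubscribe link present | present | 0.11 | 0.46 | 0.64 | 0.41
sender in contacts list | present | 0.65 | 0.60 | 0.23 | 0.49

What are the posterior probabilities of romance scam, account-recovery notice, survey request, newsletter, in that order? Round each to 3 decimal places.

0.129, 0.556, 0.167, 0.148

For each hypothesis, the unnormalized posterior weight is prior × product of the signal likelihoods:
  romance scam: 0.19 × 0.90 × 0.11 × 0.65 = 0.012227
  account-recovery notice: 0.36 × 0.53 × 0.46 × 0.60 = 0.052661
  survey request: 0.37 × 0.29 × 0.64 × 0.23 = 0.015795
  newsletter: 0.08 × 0.87 × 0.41 × 0.49 = 0.013983
The unnormalized weights sum to 0.094664.
P(romance scam | evidence) = 0.012227 / 0.094664 ≈ 0.129
P(account-recovery notice | evidence) = 0.052661 / 0.094664 ≈ 0.556
P(survey request | evidence) = 0.015795 / 0.094664 ≈ 0.167
P(newsletter | evidence) = 0.013983 / 0.094664 ≈ 0.148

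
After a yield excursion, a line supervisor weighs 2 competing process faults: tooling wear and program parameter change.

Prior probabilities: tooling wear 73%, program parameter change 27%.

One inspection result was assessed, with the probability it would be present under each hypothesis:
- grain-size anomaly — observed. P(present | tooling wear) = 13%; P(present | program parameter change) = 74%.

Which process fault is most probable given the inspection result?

program parameter change

Multiply each prior by the likelihood of the inspection result:
  tooling wear: 0.73 × 0.13 = 0.0949
  program parameter change: 0.27 × 0.74 = 0.1998
Normalizing constant Z = 0.0949 + 0.1998 = 0.2947.
P(tooling wear | evidence) ≈ 0.0949 / 0.2947 ≈ 0.322
P(program parameter change | evidence) ≈ 0.1998 / 0.2947 ≈ 0.678
The largest is 0.678, so program parameter change is most probable.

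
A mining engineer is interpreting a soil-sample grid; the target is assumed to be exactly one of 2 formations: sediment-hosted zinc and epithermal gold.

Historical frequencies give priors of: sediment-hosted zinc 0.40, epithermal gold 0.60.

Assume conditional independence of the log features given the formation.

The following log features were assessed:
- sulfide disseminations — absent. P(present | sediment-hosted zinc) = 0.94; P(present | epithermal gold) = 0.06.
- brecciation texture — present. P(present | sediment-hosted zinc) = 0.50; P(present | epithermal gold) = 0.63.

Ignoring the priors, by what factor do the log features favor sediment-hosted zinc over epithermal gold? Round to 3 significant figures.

The Bayes factor is the ratio of the joint likelihoods of the log feature pattern under the two hypotheses (using 1 − P(present | H) for each absent log feature).
  sediment-hosted zinc: (1 − 0.94) × 0.50 = 0.03
  epithermal gold: (1 − 0.06) × 0.63 = 0.5922
Bayes factor = 0.03 / 0.5922 ≈ 0.0507

0.0507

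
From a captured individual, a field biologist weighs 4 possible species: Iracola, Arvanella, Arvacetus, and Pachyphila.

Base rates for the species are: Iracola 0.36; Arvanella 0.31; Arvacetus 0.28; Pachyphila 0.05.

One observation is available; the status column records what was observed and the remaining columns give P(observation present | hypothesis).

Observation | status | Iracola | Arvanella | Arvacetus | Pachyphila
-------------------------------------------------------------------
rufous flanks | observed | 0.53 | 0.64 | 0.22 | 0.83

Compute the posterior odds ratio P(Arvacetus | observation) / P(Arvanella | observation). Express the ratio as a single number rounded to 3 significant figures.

Posterior odds equal prior odds times the likelihood ratio; only the two competing hypotheses matter.
  Arvacetus: 0.28 × 0.22 = 0.0616
  Arvanella: 0.31 × 0.64 = 0.1984
Odds(Arvacetus : Arvanella) = 0.0616 / 0.1984 ≈ 0.310.

0.310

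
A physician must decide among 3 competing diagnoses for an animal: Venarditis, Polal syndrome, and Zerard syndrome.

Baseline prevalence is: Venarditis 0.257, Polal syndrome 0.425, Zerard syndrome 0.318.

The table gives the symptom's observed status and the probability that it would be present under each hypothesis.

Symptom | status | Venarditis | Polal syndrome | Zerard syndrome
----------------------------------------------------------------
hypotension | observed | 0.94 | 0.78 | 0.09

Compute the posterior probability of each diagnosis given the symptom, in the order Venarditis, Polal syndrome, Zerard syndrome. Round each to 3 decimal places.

0.401, 0.551, 0.048

Multiply each prior by the likelihood of the symptom:
  Venarditis: 0.257 × 0.94 = 0.24158
  Polal syndrome: 0.425 × 0.78 = 0.3315
  Zerard syndrome: 0.318 × 0.09 = 0.02862
Normalizing constant Z = 0.24158 + 0.3315 + 0.02862 = 0.6017.
P(Venarditis | evidence) = 0.24158 / 0.6017 ≈ 0.401
P(Polal syndrome | evidence) = 0.3315 / 0.6017 ≈ 0.551
P(Zerard syndrome | evidence) = 0.02862 / 0.6017 ≈ 0.048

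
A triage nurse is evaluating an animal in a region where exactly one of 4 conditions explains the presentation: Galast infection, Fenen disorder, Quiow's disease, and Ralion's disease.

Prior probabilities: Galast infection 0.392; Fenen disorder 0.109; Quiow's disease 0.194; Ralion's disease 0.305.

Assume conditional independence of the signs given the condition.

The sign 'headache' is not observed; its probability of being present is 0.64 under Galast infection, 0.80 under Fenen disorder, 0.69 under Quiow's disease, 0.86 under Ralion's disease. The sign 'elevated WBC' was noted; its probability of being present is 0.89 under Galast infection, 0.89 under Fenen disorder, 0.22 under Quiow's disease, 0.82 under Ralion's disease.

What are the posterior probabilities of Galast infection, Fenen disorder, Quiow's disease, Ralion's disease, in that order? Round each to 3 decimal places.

Multiply each prior by the joint likelihood of the sign pattern (using 1 − P(present | H) for each absent sign):
  Galast infection: 0.392 × (1 − 0.64) × 0.89 = 0.1256
  Fenen disorder: 0.109 × (1 − 0.80) × 0.89 = 0.019402
  Quiow's disease: 0.194 × (1 − 0.69) × 0.22 = 0.013231
  Ralion's disease: 0.305 × (1 − 0.86) × 0.82 = 0.035014
The unnormalized weights sum to 0.19324.
P(Galast infection | evidence) = 0.1256 / 0.19324 ≈ 0.650
P(Fenen disorder | evidence) = 0.019402 / 0.19324 ≈ 0.100
P(Quiow's disease | evidence) = 0.013231 / 0.19324 ≈ 0.068
P(Ralion's disease | evidence) = 0.035014 / 0.19324 ≈ 0.181

0.650, 0.100, 0.068, 0.181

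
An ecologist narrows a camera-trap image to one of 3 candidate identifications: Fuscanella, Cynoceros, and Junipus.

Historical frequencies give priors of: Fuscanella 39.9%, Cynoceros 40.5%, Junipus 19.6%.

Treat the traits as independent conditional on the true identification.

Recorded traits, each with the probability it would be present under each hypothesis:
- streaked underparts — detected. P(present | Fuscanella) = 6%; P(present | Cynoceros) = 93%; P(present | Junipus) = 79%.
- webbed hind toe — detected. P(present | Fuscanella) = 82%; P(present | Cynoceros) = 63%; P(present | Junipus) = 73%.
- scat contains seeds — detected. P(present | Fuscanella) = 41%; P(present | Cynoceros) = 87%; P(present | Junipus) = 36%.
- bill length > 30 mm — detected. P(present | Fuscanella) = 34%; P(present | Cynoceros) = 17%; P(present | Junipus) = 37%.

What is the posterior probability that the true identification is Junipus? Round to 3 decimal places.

0.285

By Bayes' rule with conditional independence, the unnormalized weight for each hypothesis is prior × ∏ likelihoods:
  Fuscanella: 0.399 × 0.06 × 0.82 × 0.41 × 0.34 = 0.0027365
  Cynoceros: 0.405 × 0.93 × 0.63 × 0.87 × 0.17 = 0.035095
  Junipus: 0.196 × 0.79 × 0.73 × 0.36 × 0.37 = 0.015056
The unnormalized weights sum to 0.052888.
P(Junipus | evidence) = 0.015056 / 0.052888 ≈ 0.285.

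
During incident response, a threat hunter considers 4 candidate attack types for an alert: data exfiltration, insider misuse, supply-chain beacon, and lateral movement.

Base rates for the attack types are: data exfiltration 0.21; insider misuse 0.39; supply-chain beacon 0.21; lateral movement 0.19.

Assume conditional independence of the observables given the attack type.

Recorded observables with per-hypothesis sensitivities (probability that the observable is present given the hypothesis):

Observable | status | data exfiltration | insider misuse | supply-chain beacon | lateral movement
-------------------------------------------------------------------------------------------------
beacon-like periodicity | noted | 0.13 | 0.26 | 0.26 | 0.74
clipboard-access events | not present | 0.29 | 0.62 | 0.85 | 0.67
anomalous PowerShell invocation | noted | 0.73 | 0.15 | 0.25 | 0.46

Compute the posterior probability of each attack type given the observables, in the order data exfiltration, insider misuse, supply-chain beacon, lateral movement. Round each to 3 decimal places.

For each hypothesis, the unnormalized posterior weight is prior × product of the observable likelihoods (using 1 − P(present | H) for each absent observable):
  data exfiltration: 0.21 × 0.13 × (1 − 0.29) × 0.73 = 0.01415
  insider misuse: 0.39 × 0.26 × (1 − 0.62) × 0.15 = 0.0057798
  supply-chain beacon: 0.21 × 0.26 × (1 − 0.85) × 0.25 = 0.0020475
  lateral movement: 0.19 × 0.74 × (1 − 0.67) × 0.46 = 0.021343
Marginal likelihood of the evidence = 0.04332.
P(data exfiltration | evidence) = 0.01415 / 0.04332 ≈ 0.327
P(insider misuse | evidence) = 0.0057798 / 0.04332 ≈ 0.133
P(supply-chain beacon | evidence) = 0.0020475 / 0.04332 ≈ 0.047
P(lateral movement | evidence) = 0.021343 / 0.04332 ≈ 0.493

0.327, 0.133, 0.047, 0.493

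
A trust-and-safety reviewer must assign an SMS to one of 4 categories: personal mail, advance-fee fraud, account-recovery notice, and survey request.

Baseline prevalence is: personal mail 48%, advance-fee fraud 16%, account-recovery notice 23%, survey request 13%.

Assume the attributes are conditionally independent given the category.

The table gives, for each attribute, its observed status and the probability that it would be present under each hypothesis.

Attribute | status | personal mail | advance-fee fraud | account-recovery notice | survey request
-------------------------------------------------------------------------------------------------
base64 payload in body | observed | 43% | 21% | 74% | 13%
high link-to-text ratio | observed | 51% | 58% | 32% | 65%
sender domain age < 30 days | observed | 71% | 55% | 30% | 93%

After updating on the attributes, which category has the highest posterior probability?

personal mail

Multiply each prior by the joint likelihood of the attribute pattern:
  personal mail: 0.48 × 0.43 × 0.51 × 0.71 = 0.074737
  advance-fee fraud: 0.16 × 0.21 × 0.58 × 0.55 = 0.010718
  account-recovery notice: 0.23 × 0.74 × 0.32 × 0.30 = 0.016339
  survey request: 0.13 × 0.13 × 0.65 × 0.93 = 0.010216
Normalizing constant Z = 0.074737 + 0.010718 + 0.016339 + 0.010216 = 0.11201.
P(personal mail | evidence) ≈ 0.074737 / 0.11201 ≈ 0.667
P(advance-fee fraud | evidence) ≈ 0.010718 / 0.11201 ≈ 0.096
P(account-recovery notice | evidence) ≈ 0.016339 / 0.11201 ≈ 0.146
P(survey request | evidence) ≈ 0.010216 / 0.11201 ≈ 0.091
The largest is 0.667, so personal mail is most probable.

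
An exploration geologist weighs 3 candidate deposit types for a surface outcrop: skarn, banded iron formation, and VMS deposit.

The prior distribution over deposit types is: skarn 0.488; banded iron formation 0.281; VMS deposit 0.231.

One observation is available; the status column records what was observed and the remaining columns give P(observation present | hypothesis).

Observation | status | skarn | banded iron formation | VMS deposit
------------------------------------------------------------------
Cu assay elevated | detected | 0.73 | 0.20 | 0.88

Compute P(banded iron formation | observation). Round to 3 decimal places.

By Bayes' rule, the unnormalized weight for each hypothesis is prior × likelihood:
  skarn: 0.488 × 0.73 = 0.35624
  banded iron formation: 0.281 × 0.20 = 0.0562
  VMS deposit: 0.231 × 0.88 = 0.20328
Normalizing constant Z = 0.35624 + 0.0562 + 0.20328 = 0.61572.
P(banded iron formation | evidence) = 0.0562 / 0.61572 ≈ 0.091.

0.091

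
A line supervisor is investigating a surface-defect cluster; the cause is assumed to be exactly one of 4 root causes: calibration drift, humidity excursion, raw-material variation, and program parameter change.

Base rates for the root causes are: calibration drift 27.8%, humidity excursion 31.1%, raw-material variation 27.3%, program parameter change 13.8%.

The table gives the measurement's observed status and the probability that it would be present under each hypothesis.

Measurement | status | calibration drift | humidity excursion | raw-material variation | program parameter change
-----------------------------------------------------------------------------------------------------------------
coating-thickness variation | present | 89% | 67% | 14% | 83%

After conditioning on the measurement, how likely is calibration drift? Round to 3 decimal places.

0.407

For each hypothesis, the unnormalized posterior weight is prior × likelihood:
  calibration drift: 0.278 × 0.89 = 0.24742
  humidity excursion: 0.311 × 0.67 = 0.20837
  raw-material variation: 0.273 × 0.14 = 0.03822
  program parameter change: 0.138 × 0.83 = 0.11454
The unnormalized weights sum to 0.60855.
P(calibration drift | evidence) = 0.24742 / 0.60855 ≈ 0.407.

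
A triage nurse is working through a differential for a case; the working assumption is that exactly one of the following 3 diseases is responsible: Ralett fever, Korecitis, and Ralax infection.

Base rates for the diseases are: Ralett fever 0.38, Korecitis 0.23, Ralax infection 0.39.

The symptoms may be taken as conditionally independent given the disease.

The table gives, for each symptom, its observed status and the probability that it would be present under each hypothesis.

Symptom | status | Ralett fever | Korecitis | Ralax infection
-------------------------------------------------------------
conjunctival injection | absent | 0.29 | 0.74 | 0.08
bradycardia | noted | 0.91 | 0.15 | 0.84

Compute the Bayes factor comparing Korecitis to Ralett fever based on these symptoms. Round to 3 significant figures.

The Bayes factor is the ratio of the joint likelihoods of the symptom pattern under the two hypotheses (using 1 − P(present | H) for each absent symptom).
  Korecitis: (1 − 0.74) × 0.15 = 0.039
  Ralett fever: (1 − 0.29) × 0.91 = 0.6461
Bayes factor = 0.039 / 0.6461 ≈ 0.0604

0.0604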